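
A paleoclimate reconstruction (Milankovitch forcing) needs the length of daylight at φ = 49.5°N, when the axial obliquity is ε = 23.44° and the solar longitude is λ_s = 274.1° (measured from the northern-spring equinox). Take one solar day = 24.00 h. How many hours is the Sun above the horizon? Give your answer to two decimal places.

7.95 h

Solar declination: sin δ = sin ε · sin λ_s = sin 23.44° × sin 274.1° = -0.39677, so δ = -23.376°.
cos H₀ = −tan φ · tan δ = −tan(+49.5°) × tan(-23.376°) = 0.5061, so H₀ = 1.0401 rad = 59.60°.
Daylight = 2H₀/(2π) × 24.00 h = (1.0401/π) × 24.00 = 7.95 h.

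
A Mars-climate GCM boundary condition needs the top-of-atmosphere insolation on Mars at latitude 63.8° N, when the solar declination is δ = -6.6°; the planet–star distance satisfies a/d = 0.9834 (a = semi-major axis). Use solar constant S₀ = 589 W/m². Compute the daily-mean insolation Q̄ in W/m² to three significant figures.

cos H₀ = −tan(+63.8°) tan(-6.600°) = 0.2351, H₀ = 1.3334 rad.
Bracket: H₀ sin φ sin δ + cos φ cos δ sin H₀ = 1.3334×0.89726×-0.11494 + 0.44151×0.99337×0.97196 = -0.137515 + 0.426285 = 0.288770.
Inverse-square distance factor (a/d)² = 0.9834² = 0.967076.
Q̄ = (S₀/π) × 0.967076 × [bracket] = (589/π) × 0.967076 × 0.288770 = 52.36 W/m².

Q̄ ≈ 52.4 W/m²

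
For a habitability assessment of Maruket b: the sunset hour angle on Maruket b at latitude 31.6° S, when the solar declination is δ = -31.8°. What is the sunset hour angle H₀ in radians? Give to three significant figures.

cos H₀ = −tan φ · tan δ = −tan(-31.6°) × tan(-31.800°) = -0.3814, so H₀ = 1.9622 rad = 112.42°.

H₀ = 1.96 rad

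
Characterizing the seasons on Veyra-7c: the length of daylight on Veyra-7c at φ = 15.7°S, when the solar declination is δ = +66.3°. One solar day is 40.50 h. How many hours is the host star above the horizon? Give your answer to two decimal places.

11.29 h

cos H₀ = −tan φ · tan δ = −tan(-15.7°) × tan(+66.300°) = 0.6403, so H₀ = 0.8759 rad = 50.18°.
Daylight = 2H₀/(2π) × 40.50 h = (0.8759/π) × 40.50 = 11.29 h.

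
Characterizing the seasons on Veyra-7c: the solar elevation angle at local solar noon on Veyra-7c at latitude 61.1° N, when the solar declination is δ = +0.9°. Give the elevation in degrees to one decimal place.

At local noon the hour angle is zero, so the zenith angle equals |ϕ − δ| = |+61.1° − (+0.900°)| = 60.200°.
Elevation = 90° − 60.200° = 29.8°.

29.8°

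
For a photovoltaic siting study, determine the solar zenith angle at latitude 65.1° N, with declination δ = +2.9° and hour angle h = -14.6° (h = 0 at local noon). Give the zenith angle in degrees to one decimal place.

cos θ_z = sin φ sin δ + cos φ cos δ cos h = 0.045890 + 0.406918 = 0.452808.
θ_z = arccos(0.452808) = 63.1°.

θ_z = 63.1°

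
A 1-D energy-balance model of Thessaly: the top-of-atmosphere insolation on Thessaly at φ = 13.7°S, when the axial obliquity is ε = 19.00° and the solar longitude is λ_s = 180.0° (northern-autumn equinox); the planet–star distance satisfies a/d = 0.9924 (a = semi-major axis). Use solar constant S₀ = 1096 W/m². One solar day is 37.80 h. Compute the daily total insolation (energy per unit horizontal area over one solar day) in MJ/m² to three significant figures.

Solar declination: sin δ = sin ε · sin λ_s = sin 19.00° × sin 180.0° = 0.00000, so δ = +0.000°.
cos H₀ = −tan(-13.7°) tan(+0.000°) = 0.0000, H₀ = 1.5708 rad.
Bracket: H₀ sin φ sin δ + cos φ cos δ sin H₀ = 1.5708×-0.23684×0.00000 + 0.97155×1.00000×1.00000 = -0.000000 + 0.971550 = 0.971550.
Inverse-square distance factor (a/d)² = 0.9924² = 0.984858.
Q̄ = (S₀/π) × 0.984858 × [bracket] = (1096/π) × 0.984858 × 0.971550 = 333.81 W/m².
Daily total = Q̄ × 37.80 h × 3600 s/h = 333.81 × 37.80 × 3600 / 10⁶ = 45.42 MJ/m².

45.4 MJ/m²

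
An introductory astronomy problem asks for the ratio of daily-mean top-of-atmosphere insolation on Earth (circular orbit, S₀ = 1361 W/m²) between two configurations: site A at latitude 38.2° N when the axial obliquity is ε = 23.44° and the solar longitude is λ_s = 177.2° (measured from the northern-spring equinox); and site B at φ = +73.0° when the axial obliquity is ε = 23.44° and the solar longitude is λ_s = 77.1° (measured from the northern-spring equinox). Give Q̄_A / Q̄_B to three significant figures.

— Configuration A (φ=+38.2°):
Solar declination: sin δ = sin ε · sin λ_s = sin 23.44° × sin 177.2° = 0.01943, so δ = +1.113°.
cos H₀ = −tan(+38.2°) tan(+1.113°) = -0.0153, H₀ = 1.5861 rad.
Bracket: H₀ sin φ sin δ + cos φ cos δ sin H₀ = 1.5861×0.61841×0.01943 + 0.78586×0.99981×0.99988 = 0.019058 + 0.785616 = 0.804674.
Q̄ = (S₀/π) × [bracket] = (1361/π) × 0.804674 = 348.60 W/m².
— Configuration B (φ=+73.0°):
Solar declination: sin δ = sin ε · sin λ_s = sin 23.44° × sin 77.1° = 0.38775, so δ = +22.814°.
cos H₀ = −tan(+73.0°) tan(+22.814°) = -1.3759 ≤ −1 ⇒ polar day, H₀ = π.
Bracket: H₀ sin φ sin δ + cos φ cos δ sin H₀ = 3.1416×0.95630×0.38775 + 0.29237×0.92177×0.00000 = 1.164922 + 0.000000 = 1.164922.
Q̄ = (S₀/π) × [bracket] = (1361/π) × 1.164922 = 504.67 W/m².
Ratio Q̄_A / Q̄_B = 348.60 / 504.67 = 0.6907.

Q̄_A / Q̄_B ≈ 0.691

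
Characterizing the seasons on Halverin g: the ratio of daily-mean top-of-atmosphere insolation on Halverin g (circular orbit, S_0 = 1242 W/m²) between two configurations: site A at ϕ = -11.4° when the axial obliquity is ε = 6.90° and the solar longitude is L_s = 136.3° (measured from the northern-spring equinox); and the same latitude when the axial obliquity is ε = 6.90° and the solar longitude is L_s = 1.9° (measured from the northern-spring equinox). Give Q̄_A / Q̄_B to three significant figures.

— Configuration A (ϕ=-11.4°):
Solar declination: sin δ = sin ε · sin L_s = sin 6.90° × sin 136.3° = 0.08300, so δ = +4.761°.
cos h₀ = −tan(-11.4°) tan(+4.761°) = 0.0168, h₀ = 1.5540 rad.
Bracket: h₀ sin ϕ sin δ + cos ϕ cos δ sin h₀ = 1.5540×-0.19766×0.08300 + 0.98027×0.99655×0.99986 = -0.025495 + 0.976751 = 0.951256.
Q̄ = (S_0/π) × [bracket] = (1242/π) × 0.951256 = 376.07 W/m².
— Configuration B (ϕ=-11.4°):
Solar declination: sin δ = sin ε · sin L_s = sin 6.90° × sin 1.9° = 0.00398, so δ = +0.228°.
cos h₀ = −tan(-11.4°) tan(+0.228°) = 0.0008, h₀ = 1.5700 rad.
Bracket: h₀ sin ϕ sin δ + cos ϕ cos δ sin h₀ = 1.5700×-0.19766×0.00398 + 0.98027×0.99999×1.00000 = -0.001235 + 0.980260 = 0.979025.
Q̄ = (S_0/π) × [bracket] = (1242/π) × 0.979025 = 387.05 W/m².
Ratio Q̄_A / Q̄_B = 376.07 / 387.05 = 0.9716.

Q̄_A / Q̄_B ≈ 0.972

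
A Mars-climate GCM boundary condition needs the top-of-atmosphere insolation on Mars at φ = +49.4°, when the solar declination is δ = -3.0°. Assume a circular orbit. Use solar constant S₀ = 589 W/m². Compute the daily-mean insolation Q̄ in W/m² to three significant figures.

cos H₀ = −tan(+49.4°) tan(-3.000°) = 0.0611, H₀ = 1.5096 rad.
Bracket: H₀ sin φ sin δ + cos φ cos δ sin H₀ = 1.5096×0.75927×-0.05234 + 0.65077×0.99863×0.99813 = -0.059992 + 0.648663 = 0.588671.
Q̄ = (S₀/π) × [bracket] = (589/π) × 0.588671 = 110.4 W/m².

Q̄ ≈ 110 W/m²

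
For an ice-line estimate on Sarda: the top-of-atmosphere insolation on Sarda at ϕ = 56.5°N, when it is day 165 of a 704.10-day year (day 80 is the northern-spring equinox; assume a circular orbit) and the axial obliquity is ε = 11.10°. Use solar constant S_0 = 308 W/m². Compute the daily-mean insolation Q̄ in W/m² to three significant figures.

Q̄ ≈ 71.7 W/m²

Solar longitude: L_s = 360° × (165 − 80)/704.10 = 43.460°.
sin δ = sin 11.10° × sin 43.460° = 0.13243, so δ = +7.610°.
cos h₀ = −tan(+56.5°) tan(+7.610°) = -0.2019, h₀ = 1.7740 rad.
Bracket: h₀ sin ϕ sin δ + cos ϕ cos δ sin h₀ = 1.7740×0.83389×0.13243 + 0.55194×0.99119×0.97942 = 0.195906 + 0.535819 = 0.731725.
Q̄ = (S_0/π) × [bracket] = (308/π) × 0.731725 = 71.74 W/m².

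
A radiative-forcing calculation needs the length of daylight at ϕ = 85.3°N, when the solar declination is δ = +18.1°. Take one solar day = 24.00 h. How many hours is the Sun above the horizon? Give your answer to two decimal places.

Sunrise equation: cos h₀ = −tan ϕ · tan δ = -3.9756 ≤ −1, so the Sun never sets (polar day) and h₀ = π.
Daylight = 2h₀/(2π) × 24.00 h = (3.1416/π) × 24.00 = 24.00 h.

24.00 h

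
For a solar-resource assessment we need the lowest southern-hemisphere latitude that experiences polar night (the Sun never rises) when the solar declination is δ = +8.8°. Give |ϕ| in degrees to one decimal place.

|ϕ| = 81.2°

Polar night requires cos h₀ = −tan ϕ tan δ ≥ 1, i.e. tan ϕ tan δ ≤ −1.
The boundary is |tan ϕ| · |tan δ| = 1, so |ϕ| = 90° − |δ| = 90° − 8.8° = 81.2° in the southern hemisphere.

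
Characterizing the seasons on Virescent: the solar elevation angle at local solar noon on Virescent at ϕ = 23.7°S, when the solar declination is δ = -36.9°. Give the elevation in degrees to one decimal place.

At local noon the hour angle is zero, so the zenith angle equals |ϕ − δ| = |-23.7° − (-36.900°)| = 13.200°.
Elevation = 90° − 13.200° = 76.8°.

76.8°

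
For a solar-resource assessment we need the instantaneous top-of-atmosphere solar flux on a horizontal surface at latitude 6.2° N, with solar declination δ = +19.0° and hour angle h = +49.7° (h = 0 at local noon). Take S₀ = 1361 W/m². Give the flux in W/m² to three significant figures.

cos θ_z = sin φ sin δ + cos φ cos δ cos h = 0.035161 + 0.607975 = 0.643136.
Flux = S₀ · cos θ_z = 1361 × 0.643136 = 875.3 W/m².

875 W/m²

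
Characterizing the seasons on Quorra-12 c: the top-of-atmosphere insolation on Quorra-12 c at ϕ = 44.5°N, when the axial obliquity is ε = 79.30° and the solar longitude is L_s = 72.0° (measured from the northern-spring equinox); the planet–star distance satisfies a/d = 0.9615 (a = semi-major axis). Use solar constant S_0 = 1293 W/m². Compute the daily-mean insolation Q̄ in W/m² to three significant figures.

Solar declination: sin δ = sin ε · sin L_s = sin 79.30° × sin 72.0° = 0.93452, so δ = +69.151°.
cos h₀ = −tan(+44.5°) tan(+69.151°) = -2.5803 ≤ −1 ⇒ polar day, h₀ = π.
Bracket: h₀ sin ϕ sin δ + cos ϕ cos δ sin h₀ = 3.1416×0.70091×0.93452 + 0.71325×0.35591×0.00000 = 2.057793 + 0.000000 = 2.057793.
Inverse-square distance factor (a/d)² = 0.9615² = 0.924482.
Q̄ = (S_0/π) × 0.924482 × [bracket] = (1293/π) × 0.924482 × 2.057793 = 783.0 W/m².

Q̄ ≈ 783 W/m²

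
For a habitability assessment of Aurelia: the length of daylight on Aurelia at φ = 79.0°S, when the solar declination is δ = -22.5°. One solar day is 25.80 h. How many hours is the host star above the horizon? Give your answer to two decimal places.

25.80 h

Sunrise equation: cos H₀ = −tan φ · tan δ = -2.1309 ≤ −1, so the host star never sets (polar day) and H₀ = π.
Daylight = 2H₀/(2π) × 25.80 h = (3.1416/π) × 25.80 = 25.80 h.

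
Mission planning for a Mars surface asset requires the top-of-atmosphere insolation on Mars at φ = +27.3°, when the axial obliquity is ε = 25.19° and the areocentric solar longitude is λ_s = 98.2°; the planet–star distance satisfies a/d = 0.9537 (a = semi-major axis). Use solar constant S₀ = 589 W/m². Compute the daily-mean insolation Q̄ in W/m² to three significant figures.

sin δ = sin 25.19° × sin 98.2° = 0.42127, so δ = +24.915°.
cos H₀ = −tan(+27.3°) tan(+24.915°) = -0.2397, H₀ = 1.8129 rad.
Bracket: H₀ sin φ sin δ + cos φ cos δ sin H₀ = 1.8129×0.45865×0.42127 + 0.88862×0.90694×0.97084 = 0.350280 + 0.782424 = 1.132704.
Inverse-square distance factor (a/d)² = 0.9537² = 0.909544.
Q̄ = (S₀/π) × 0.909544 × [bracket] = (589/π) × 0.909544 × 1.132704 = 193.2 W/m².

Q̄ ≈ 193 W/m²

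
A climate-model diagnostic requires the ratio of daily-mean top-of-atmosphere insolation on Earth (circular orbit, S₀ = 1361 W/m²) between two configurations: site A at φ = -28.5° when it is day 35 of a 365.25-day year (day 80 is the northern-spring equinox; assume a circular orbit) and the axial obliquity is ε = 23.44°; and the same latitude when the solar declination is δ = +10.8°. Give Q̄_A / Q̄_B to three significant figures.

Q̄_A / Q̄_B ≈ 1.46

— Configuration A (φ=-28.5°):
Solar longitude: λ_s = 360° × (35 − 80)/365.25 = -44.353°, i.e. -44.353° + 360° = 315.647°.
sin δ = sin 23.44° × sin 315.647° = -0.27809, so δ = -16.146°.
cos H₀ = −tan(-28.5°) tan(-16.146°) = -0.1572, H₀ = 1.7286 rad.
Bracket: H₀ sin φ sin δ + cos φ cos δ sin H₀ = 1.7286×-0.47716×-0.27809 + 0.87882×0.96056×0.98757 = 0.229374 + 0.833666 = 1.063040.
Q̄ = (S₀/π) × [bracket] = (1361/π) × 1.063040 = 460.53 W/m².
— Configuration B (φ=-28.5°):
cos H₀ = −tan(-28.5°) tan(+10.800°) = 0.1036, H₀ = 1.4670 rad.
Bracket: H₀ sin φ sin δ + cos φ cos δ sin H₀ = 1.4670×-0.47716×0.18738 + 0.87882×0.98229×0.99462 = -0.131165 + 0.858612 = 0.727447.
Q̄ = (S₀/π) × [bracket] = (1361/π) × 0.727447 = 315.14 W/m².
Ratio Q̄_A / Q̄_B = 460.53 / 315.14 = 1.461.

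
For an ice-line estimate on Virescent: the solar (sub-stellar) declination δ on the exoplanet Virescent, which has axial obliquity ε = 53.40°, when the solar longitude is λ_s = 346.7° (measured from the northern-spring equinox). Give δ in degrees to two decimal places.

sin δ = sin ε · sin λ_s = sin 53.40° × sin 346.7° = -0.184688.
δ = arcsin(-0.184688) = -10.64°.

δ = -10.64°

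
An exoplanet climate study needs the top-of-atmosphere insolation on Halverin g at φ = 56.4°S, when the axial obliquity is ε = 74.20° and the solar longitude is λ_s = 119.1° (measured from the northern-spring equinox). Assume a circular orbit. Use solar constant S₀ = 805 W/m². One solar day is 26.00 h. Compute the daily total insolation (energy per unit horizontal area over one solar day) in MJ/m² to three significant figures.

0.00 MJ/m²

Solar declination: sin δ = sin ε · sin λ_s = sin 74.20° × sin 119.1° = 0.84076, so δ = +57.220°.
cos H₀ = −tan(-56.4°) tan(+57.220°) = 2.3373 ≥ 1 ⇒ polar night, H₀ = 0 and Q̄ = 0.
Daily total = Q̄ × 26.00 h × 3600 s/h = 0.00 MJ/m².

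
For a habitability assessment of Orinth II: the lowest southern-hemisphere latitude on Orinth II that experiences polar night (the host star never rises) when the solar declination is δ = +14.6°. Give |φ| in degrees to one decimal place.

Polar night requires cos H₀ = −tan φ tan δ ≥ 1, i.e. tan φ tan δ ≤ −1.
The boundary is |tan φ| · |tan δ| = 1, so |φ| = 90° − |δ| = 90° − 14.6° = 75.4° in the southern hemisphere.

|φ| = 75.4°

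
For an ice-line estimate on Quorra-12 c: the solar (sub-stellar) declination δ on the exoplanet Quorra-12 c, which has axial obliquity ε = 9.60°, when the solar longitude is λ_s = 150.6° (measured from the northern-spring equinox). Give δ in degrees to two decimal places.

sin δ = sin ε · sin λ_s = sin 9.60° × sin 150.6° = 0.081867.
δ = arcsin(0.081867) = +4.70°.

δ = +4.70°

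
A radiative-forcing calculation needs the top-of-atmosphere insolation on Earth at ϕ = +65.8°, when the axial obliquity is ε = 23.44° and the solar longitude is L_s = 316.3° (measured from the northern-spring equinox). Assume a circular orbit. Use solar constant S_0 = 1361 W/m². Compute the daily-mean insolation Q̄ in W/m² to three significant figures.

Solar declination: sin δ = sin ε · sin L_s = sin 23.44° × sin 316.3° = -0.27483, so δ = -15.952°.
cos h₀ = −tan(+65.8°) tan(-15.952°) = 0.6360, h₀ = 0.8815 rad.
Bracket: h₀ sin ϕ sin δ + cos ϕ cos δ sin h₀ = 0.8815×0.91212×-0.27483 + 0.40992×0.96149×0.77169 = -0.220973 + 0.304149 = 0.083176.
Q̄ = (S_0/π) × [bracket] = (1361/π) × 0.083176 = 36.03 W/m².

Q̄ ≈ 36.0 W/m²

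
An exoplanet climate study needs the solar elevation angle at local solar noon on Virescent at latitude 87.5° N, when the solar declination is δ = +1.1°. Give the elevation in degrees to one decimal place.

At local noon the hour angle is zero, so the zenith angle equals |φ − δ| = |+87.5° − (+1.100°)| = 86.400°.
Elevation = 90° − 86.400° = 3.6°.

3.6°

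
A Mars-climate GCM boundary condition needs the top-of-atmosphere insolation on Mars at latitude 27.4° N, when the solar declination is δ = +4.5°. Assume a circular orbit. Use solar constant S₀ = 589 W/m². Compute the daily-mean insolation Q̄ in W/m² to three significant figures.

cos H₀ = −tan(+27.4°) tan(+4.500°) = -0.0408, H₀ = 1.6116 rad.
Bracket: H₀ sin φ sin δ + cos φ cos δ sin H₀ = 1.6116×0.46020×0.07846 + 0.88782×0.99692×0.99917 = 0.058191 + 0.884351 = 0.942542.
Q̄ = (S₀/π) × [bracket] = (589/π) × 0.942542 = 176.7 W/m².

Q̄ ≈ 177 W/m²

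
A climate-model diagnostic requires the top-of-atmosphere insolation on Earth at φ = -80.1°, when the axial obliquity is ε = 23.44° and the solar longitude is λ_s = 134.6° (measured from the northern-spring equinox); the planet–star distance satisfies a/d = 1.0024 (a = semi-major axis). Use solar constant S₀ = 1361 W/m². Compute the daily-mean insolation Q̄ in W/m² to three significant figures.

Q̄ ≈ 0.00 W/m²

Solar declination: sin δ = sin ε · sin λ_s = sin 23.44° × sin 134.6° = 0.28324, so δ = +16.453°.
cos H₀ = −tan(-80.1°) tan(+16.453°) = 1.6922 ≥ 1 ⇒ polar night, H₀ = 0 and Q̄ = 0.
Inverse-square distance factor (a/d)² = 1.0024² = 1.004806.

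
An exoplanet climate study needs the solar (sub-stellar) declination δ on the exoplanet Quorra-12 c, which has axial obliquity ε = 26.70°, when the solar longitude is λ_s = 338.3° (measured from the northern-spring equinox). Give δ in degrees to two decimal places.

sin δ = sin ε · sin λ_s = sin 26.70° × sin 338.3° = -0.166134.
δ = arcsin(-0.166134) = -9.56°.

δ = -9.56°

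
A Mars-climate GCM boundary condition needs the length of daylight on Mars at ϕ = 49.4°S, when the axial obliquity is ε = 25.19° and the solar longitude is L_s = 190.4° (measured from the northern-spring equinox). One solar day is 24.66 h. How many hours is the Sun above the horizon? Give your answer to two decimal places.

Solar declination: sin δ = sin ε · sin L_s = sin 25.19° × sin 190.4° = -0.07683, so δ = -4.407°.
cos h₀ = −tan ϕ · tan δ = −tan(-49.4°) × tan(-4.407°) = -0.0899, so h₀ = 1.6608 rad = 95.16°.
Daylight = 2h₀/(2π) × 24.66 h = (1.6608/π) × 24.66 = 13.04 h.

13.04 h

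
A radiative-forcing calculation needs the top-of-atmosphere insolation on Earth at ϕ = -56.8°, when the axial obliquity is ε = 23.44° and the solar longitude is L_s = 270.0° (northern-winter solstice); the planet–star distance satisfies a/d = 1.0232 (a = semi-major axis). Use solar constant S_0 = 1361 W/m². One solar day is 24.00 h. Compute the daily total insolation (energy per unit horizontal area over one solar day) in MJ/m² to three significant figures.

44.7 MJ/m²

Solar declination: sin δ = sin ε · sin L_s = sin 23.44° × sin 270.0° = -0.39779, so δ = -23.440°.
cos h₀ = −tan(-56.8°) tan(-23.440°) = -0.6626, h₀ = 2.2950 rad.
Bracket: h₀ sin ϕ sin δ + cos ϕ cos δ sin h₀ = 2.2950×-0.83676×-0.39779 + 0.54756×0.91748×0.74901 = 0.763902 + 0.376284 = 1.140186.
Inverse-square distance factor (a/d)² = 1.0232² = 1.046938.
Q̄ = (S_0/π) × 1.046938 × [bracket] = (1361/π) × 1.046938 × 1.140186 = 517.14 W/m².
Daily total = Q̄ × 24.00 h × 3600 s/h = 517.14 × 24.00 × 3600 / 10⁶ = 44.68 MJ/m².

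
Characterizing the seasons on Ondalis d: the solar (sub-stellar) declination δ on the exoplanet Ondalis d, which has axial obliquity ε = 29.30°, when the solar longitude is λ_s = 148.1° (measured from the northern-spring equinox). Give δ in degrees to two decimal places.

sin δ = sin ε · sin λ_s = sin 29.30° × sin 148.1° = 0.258608.
δ = arcsin(0.258608) = +14.99°.

δ = +14.99°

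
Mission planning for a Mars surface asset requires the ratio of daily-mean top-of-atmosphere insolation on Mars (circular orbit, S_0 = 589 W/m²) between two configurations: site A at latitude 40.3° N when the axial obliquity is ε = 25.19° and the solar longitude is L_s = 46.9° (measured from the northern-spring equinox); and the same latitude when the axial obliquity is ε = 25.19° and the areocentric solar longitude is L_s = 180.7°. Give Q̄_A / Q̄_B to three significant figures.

Q̄_A / Q̄_B ≈ 1.41

— Configuration A (ϕ=+40.3°):
Solar declination: sin δ = sin ε · sin L_s = sin 25.19° × sin 46.9° = 0.31077, so δ = +18.106°.
cos h₀ = −tan(+40.3°) tan(+18.106°) = -0.2773, h₀ = 1.8518 rad.
Bracket: h₀ sin ϕ sin δ + cos ϕ cos δ sin h₀ = 1.8518×0.64679×0.31077 + 0.76267×0.95048×0.96079 = 0.372217 + 0.696479 = 1.068696.
Q̄ = (S_0/π) × [bracket] = (589/π) × 1.068696 = 200.36 W/m².
— Configuration B (ϕ=+40.3°):
sin δ = sin 25.19° × sin 180.7° = -0.00520, so δ = -0.298°.
cos h₀ = −tan(+40.3°) tan(-0.298°) = 0.0044, h₀ = 1.5664 rad.
Bracket: h₀ sin ϕ sin δ + cos ϕ cos δ sin h₀ = 1.5664×0.64679×-0.00520 + 0.76267×0.99999×0.99999 = -0.005268 + 0.762655 = 0.757387.
Q̄ = (S_0/π) × [bracket] = (589/π) × 0.757387 = 142.00 W/m².
Ratio Q̄_A / Q̄_B = 200.36 / 142.00 = 1.411.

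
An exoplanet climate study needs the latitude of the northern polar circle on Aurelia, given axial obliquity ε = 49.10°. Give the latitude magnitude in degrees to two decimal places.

40.90°

The polar circle is the lowest latitude that experiences at least one full rotation of continuous daylight at the northern-summer solstice; it lies at |φ| = 90° − ε = 90° − 49.10° = 40.90°.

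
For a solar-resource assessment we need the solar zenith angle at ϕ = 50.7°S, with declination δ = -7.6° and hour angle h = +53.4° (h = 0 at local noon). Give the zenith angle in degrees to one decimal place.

cos θ_z = sin ϕ sin δ + cos ϕ cos δ cos h = 0.102345 + 0.374320 = 0.476665.
θ_z = arccos(0.476665) = 61.5°.

θ_z = 61.5°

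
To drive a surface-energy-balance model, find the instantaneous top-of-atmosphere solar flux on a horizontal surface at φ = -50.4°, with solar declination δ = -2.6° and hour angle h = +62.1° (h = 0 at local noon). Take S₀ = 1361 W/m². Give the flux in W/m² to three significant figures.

cos θ_z = sin φ sin δ + cos φ cos δ cos h = 0.034953 + 0.297963 = 0.332916.
Flux = S₀ · cos θ_z = 1361 × 0.332916 = 453.1 W/m².

453 W/m²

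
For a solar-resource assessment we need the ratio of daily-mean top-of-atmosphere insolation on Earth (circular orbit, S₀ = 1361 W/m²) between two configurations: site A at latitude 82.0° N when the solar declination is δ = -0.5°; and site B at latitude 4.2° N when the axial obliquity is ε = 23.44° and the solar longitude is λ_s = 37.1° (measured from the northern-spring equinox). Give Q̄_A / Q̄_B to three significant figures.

— Configuration A (φ=+82.0°):
cos H₀ = −tan(+82.0°) tan(-0.500°) = 0.0621, H₀ = 1.5087 rad.
Bracket: H₀ sin φ sin δ + cos φ cos δ sin H₀ = 1.5087×0.99027×-0.00873 + 0.13917×0.99996×0.99807 = -0.013043 + 0.138896 = 0.125853.
Q̄ = (S₀/π) × [bracket] = (1361/π) × 0.125853 = 54.522 W/m².
— Configuration B (φ=+4.2°):
Solar declination: sin δ = sin ε · sin λ_s = sin 23.44° × sin 37.1° = 0.23995, so δ = +13.884°.
cos H₀ = −tan(+4.2°) tan(+13.884°) = -0.0182, H₀ = 1.5889 rad.
Bracket: H₀ sin φ sin δ + cos φ cos δ sin H₀ = 1.5889×0.07324×0.23995 + 0.99731×0.97079×0.99984 = 0.027923 + 0.968024 = 0.995947.
Q̄ = (S₀/π) × [bracket] = (1361/π) × 0.995947 = 431.46 W/m².
Ratio Q̄_A / Q̄_B = 54.522 / 431.46 = 0.1264.

Q̄_A / Q̄_B ≈ 0.126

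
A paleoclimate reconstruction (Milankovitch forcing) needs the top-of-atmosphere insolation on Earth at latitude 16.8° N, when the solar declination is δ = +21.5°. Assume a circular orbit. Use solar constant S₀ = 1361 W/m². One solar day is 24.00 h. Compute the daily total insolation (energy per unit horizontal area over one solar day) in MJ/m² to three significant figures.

39.8 MJ/m²

cos H₀ = −tan(+16.8°) tan(+21.500°) = -0.1189, H₀ = 1.6900 rad.
Bracket: H₀ sin φ sin δ + cos φ cos δ sin H₀ = 1.6900×0.28903×0.36650 + 0.95732×0.93042×0.99290 = 0.179021 + 0.884386 = 1.063407.
Q̄ = (S₀/π) × [bracket] = (1361/π) × 1.063407 = 460.69 W/m².
Daily total = Q̄ × 24.00 h × 3600 s/h = 460.69 × 24.00 × 3600 / 10⁶ = 39.80 MJ/m².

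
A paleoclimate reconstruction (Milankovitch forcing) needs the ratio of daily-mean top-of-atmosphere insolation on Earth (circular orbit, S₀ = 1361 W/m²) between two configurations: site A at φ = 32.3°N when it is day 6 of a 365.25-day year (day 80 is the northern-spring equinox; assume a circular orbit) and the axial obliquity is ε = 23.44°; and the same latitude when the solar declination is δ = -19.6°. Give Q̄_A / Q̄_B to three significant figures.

Q̄_A / Q̄_B ≈ 0.914

— Configuration A (φ=+32.3°):
Solar longitude: λ_s = 360° × (6 − 80)/365.25 = -72.936°, i.e. -72.936° + 360° = 287.064°.
sin δ = sin 23.44° × sin 287.064° = -0.38028, so δ = -22.351°.
cos H₀ = −tan(+32.3°) tan(-22.351°) = 0.2599, H₀ = 1.3078 rad.
Bracket: H₀ sin φ sin δ + cos φ cos δ sin H₀ = 1.3078×0.53435×-0.38028 + 0.84526×0.92487×0.96563 = -0.265748 + 0.754887 = 0.489139.
Q̄ = (S₀/π) × [bracket] = (1361/π) × 0.489139 = 211.90 W/m².
— Configuration B (φ=+32.3°):
cos H₀ = −tan(+32.3°) tan(-19.600°) = 0.2251, H₀ = 1.3437 rad.
Bracket: H₀ sin φ sin δ + cos φ cos δ sin H₀ = 1.3437×0.53435×-0.33545 + 0.84526×0.94206×0.97433 = -0.240855 + 0.775845 = 0.534990.
Q̄ = (S₀/π) × [bracket] = (1361/π) × 0.534990 = 231.77 W/m².
Ratio Q̄_A / Q̄_B = 211.90 / 231.77 = 0.9143.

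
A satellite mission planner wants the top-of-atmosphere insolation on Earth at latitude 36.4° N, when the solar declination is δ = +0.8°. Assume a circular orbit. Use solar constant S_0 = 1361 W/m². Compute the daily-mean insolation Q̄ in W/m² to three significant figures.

cos h₀ = −tan(+36.4°) tan(+0.800°) = -0.0103, h₀ = 1.5811 rad.
Bracket: h₀ sin ϕ sin δ + cos ϕ cos δ sin h₀ = 1.5811×0.59342×0.01396 + 0.80489×0.99990×0.99995 = 0.013098 + 0.804769 = 0.817867.
Q̄ = (S_0/π) × [bracket] = (1361/π) × 0.817867 = 354.3 W/m².

Q̄ ≈ 354 W/m²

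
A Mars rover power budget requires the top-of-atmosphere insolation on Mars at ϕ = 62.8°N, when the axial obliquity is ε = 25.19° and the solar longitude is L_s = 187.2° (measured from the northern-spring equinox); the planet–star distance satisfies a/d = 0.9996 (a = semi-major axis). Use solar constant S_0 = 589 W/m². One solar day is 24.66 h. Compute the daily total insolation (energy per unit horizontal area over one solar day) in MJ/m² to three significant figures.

Solar declination: sin δ = sin ε · sin L_s = sin 25.19° × sin 187.2° = -0.05334, so δ = -3.058°.
cos h₀ = −tan(+62.8°) tan(-3.058°) = 0.1039, h₀ = 1.4667 rad.
Bracket: h₀ sin ϕ sin δ + cos ϕ cos δ sin h₀ = 1.4667×0.88942×-0.05334 + 0.45710×0.99858×0.99458 = -0.069583 + 0.453977 = 0.384394.
Inverse-square distance factor (a/d)² = 0.9996² = 0.999200.
Q̄ = (S_0/π) × 0.999200 × [bracket] = (589/π) × 0.999200 × 0.384394 = 72.010 W/m².
Daily total = Q̄ × 24.66 h × 3600 s/h = 72.010 × 24.66 × 3600 / 10⁶ = 6.393 MJ/m².

6.39 MJ/m²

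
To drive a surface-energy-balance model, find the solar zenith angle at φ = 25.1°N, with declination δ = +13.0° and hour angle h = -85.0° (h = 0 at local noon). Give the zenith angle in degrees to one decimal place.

θ_z = 80.1°

cos θ_z = sin φ sin δ + cos φ cos δ cos h = 0.095424 + 0.076903 = 0.172327.
θ_z = arccos(0.172327) = 80.1°.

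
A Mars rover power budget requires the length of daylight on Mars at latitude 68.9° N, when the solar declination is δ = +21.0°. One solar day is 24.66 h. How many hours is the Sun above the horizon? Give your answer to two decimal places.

cos h₀ = −tan ϕ · tan δ = −tan(+68.9°) × tan(+21.000°) = -0.9948, so h₀ = 3.0396 rad = 174.16°.
Daylight = 2h₀/(2π) × 24.66 h = (3.0396/π) × 24.66 = 23.86 h.

23.86 h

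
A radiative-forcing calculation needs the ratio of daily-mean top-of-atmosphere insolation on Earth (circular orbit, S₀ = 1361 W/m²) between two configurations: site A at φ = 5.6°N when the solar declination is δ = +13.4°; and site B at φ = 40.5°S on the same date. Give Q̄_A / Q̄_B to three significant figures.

Q̄_A / Q̄_B ≈ 1.94

— Configuration A (φ=+5.6°):
cos H₀ = −tan(+5.6°) tan(+13.400°) = -0.0234, H₀ = 1.5942 rad.
Bracket: H₀ sin φ sin δ + cos φ cos δ sin H₀ = 1.5942×0.09758×0.23175 + 0.99523×0.97278×0.99973 = 0.036052 + 0.967878 = 1.003930.
Q̄ = (S₀/π) × [bracket] = (1361/π) × 1.003930 = 434.92 W/m².
— Configuration B (φ=-40.5°):
cos H₀ = −tan(-40.5°) tan(+13.400°) = 0.2035, H₀ = 1.3659 rad.
Bracket: H₀ sin φ sin δ + cos φ cos δ sin H₀ = 1.3659×-0.64945×0.23175 + 0.76041×0.97278×0.97908 = -0.205582 + 0.724237 = 0.518655.
Q̄ = (S₀/π) × [bracket] = (1361/π) × 0.518655 = 224.69 W/m².
Ratio Q̄_A / Q̄_B = 434.92 / 224.69 = 1.936.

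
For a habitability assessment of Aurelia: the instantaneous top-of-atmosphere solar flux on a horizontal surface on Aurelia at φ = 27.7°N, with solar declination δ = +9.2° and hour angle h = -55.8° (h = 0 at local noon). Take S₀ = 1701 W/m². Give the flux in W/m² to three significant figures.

cos θ_z = sin φ sin δ + cos φ cos δ cos h = 0.074319 + 0.491263 = 0.565582.
Flux = S₀ · cos θ_z = 1701 × 0.565582 = 962.1 W/m².

962 W/m²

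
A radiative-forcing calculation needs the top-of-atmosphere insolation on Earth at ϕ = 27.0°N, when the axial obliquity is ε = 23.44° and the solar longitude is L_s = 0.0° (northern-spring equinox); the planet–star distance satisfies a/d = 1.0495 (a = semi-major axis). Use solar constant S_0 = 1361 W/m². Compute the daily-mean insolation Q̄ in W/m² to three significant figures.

Q̄ ≈ 425 W/m²

Solar declination: sin δ = sin ε · sin L_s = sin 23.44° × sin 0.0° = 0.00000, so δ = +0.000°.
cos h₀ = −tan(+27.0°) tan(+0.000°) = -0.0000, h₀ = 1.5708 rad.
Bracket: h₀ sin ϕ sin δ + cos ϕ cos δ sin h₀ = 1.5708×0.45399×0.00000 + 0.89101×1.00000×1.00000 = 0.000000 + 0.891010 = 0.891010.
Inverse-square distance factor (a/d)² = 1.0495² = 1.101450.
Q̄ = (S_0/π) × 1.101450 × [bracket] = (1361/π) × 1.101450 × 0.891010 = 425.2 W/m².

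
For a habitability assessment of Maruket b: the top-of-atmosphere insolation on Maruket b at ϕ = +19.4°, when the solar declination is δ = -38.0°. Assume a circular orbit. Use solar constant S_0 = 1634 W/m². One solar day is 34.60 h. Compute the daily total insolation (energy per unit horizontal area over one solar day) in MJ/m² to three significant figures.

cos h₀ = −tan(+19.4°) tan(-38.000°) = 0.2751, h₀ = 1.2921 rad.
Bracket: h₀ sin ϕ sin δ + cos ϕ cos δ sin h₀ = 1.2921×0.33216×-0.61566 + 0.94322×0.78801×0.96141 = -0.264231 + 0.714584 = 0.450353.
Q̄ = (S_0/π) × [bracket] = (1634/π) × 0.450353 = 234.24 W/m².
Daily total = Q̄ × 34.60 h × 3600 s/h = 234.24 × 34.60 × 3600 / 10⁶ = 29.18 MJ/m².

29.2 MJ/m²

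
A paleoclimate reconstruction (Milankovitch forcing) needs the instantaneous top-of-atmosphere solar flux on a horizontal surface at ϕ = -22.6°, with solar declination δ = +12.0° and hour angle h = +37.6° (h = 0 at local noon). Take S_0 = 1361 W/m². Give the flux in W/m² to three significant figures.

cos θ_z = sin ϕ sin δ + cos ϕ cos δ cos h = -0.079899 + 0.715466 = 0.635567.
Flux = S_0 · cos θ_z = 1361 × 0.635567 = 865.0 W/m².

865 W/m²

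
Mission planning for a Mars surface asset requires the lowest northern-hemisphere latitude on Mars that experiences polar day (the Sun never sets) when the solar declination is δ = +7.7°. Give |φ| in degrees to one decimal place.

|φ| = 82.3°

Polar day requires cos H₀ = −tan φ tan δ ≤ −1, i.e. tan φ tan δ ≥ 1.
The boundary is |tan φ| · |tan δ| = 1, so |φ| = 90° − |δ| = 90° − 7.7° = 82.3° in the northern hemisphere.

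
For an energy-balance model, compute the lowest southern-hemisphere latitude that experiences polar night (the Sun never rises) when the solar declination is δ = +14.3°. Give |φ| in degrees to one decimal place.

Polar night requires cos H₀ = −tan φ tan δ ≥ 1, i.e. tan φ tan δ ≤ −1.
The boundary is |tan φ| · |tan δ| = 1, so |φ| = 90° − |δ| = 90° − 14.3° = 75.7° in the southern hemisphere.

|φ| = 75.7°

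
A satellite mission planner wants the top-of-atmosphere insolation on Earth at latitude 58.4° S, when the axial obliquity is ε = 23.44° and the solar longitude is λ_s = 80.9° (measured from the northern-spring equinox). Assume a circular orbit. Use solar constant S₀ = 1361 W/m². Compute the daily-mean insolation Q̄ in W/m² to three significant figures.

Solar declination: sin δ = sin ε · sin λ_s = sin 23.44° × sin 80.9° = 0.39278, so δ = +23.128°.
cos H₀ = −tan(-58.4°) tan(+23.128°) = 0.6943, H₀ = 0.8034 rad.
Bracket: H₀ sin φ sin δ + cos φ cos δ sin H₀ = 0.8034×-0.85173×0.39278 + 0.52399×0.91963×0.71973 = -0.268771 + 0.346821 = 0.078050.
Q̄ = (S₀/π) × [bracket] = (1361/π) × 0.078050 = 33.81 W/m².

Q̄ ≈ 33.8 W/m²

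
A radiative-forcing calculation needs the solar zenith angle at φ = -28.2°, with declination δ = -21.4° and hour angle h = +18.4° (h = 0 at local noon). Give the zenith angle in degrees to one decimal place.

θ_z = 18.0°

cos θ_z = sin φ sin δ + cos φ cos δ cos h = 0.172423 + 0.778593 = 0.951016.
θ_z = arccos(0.951016) = 18.0°.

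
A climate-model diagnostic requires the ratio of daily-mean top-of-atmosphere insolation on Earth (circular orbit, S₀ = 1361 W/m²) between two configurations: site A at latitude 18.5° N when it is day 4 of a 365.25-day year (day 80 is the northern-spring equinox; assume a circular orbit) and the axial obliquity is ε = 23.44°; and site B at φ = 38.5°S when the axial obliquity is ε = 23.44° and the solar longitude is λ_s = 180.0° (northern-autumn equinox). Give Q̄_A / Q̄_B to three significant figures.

Q̄_A / Q̄_B ≈ 0.885

— Configuration A (φ=+18.5°):
Solar longitude: λ_s = 360° × (4 − 80)/365.25 = -74.908°, i.e. -74.908° + 360° = 285.092°.
sin δ = sin 23.44° × sin 285.092° = -0.38407, so δ = -22.586°.
cos H₀ = −tan(+18.5°) tan(-22.586°) = 0.1392, H₀ = 1.4312 rad.
Bracket: H₀ sin φ sin δ + cos φ cos δ sin H₀ = 1.4312×0.31730×-0.38407 + 0.94832×0.92330×0.99027 = -0.174414 + 0.867064 = 0.692650.
Q̄ = (S₀/π) × [bracket] = (1361/π) × 0.692650 = 300.07 W/m².
— Configuration B (φ=-38.5°):
Solar declination: sin δ = sin ε · sin λ_s = sin 23.44° × sin 180.0° = 0.00000, so δ = +0.000°.
cos H₀ = −tan(-38.5°) tan(+0.000°) = 0.0000, H₀ = 1.5708 rad.
Bracket: H₀ sin φ sin δ + cos φ cos δ sin H₀ = 1.5708×-0.62251×0.00000 + 0.78261×1.00000×1.00000 = -0.000000 + 0.782610 = 0.782610.
Q̄ = (S₀/π) × [bracket] = (1361/π) × 0.782610 = 339.04 W/m².
Ratio Q̄_A / Q̄_B = 300.07 / 339.04 = 0.8851.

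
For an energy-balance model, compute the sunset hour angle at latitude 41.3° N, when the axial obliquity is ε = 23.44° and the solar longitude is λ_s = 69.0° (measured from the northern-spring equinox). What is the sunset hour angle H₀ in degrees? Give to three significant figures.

H₀ = 111°

Solar declination: sin δ = sin ε · sin λ_s = sin 23.44° × sin 69.0° = 0.37137, so δ = +21.800°.
cos H₀ = −tan φ · tan δ = −tan(+41.3°) × tan(+21.800°) = -0.3514, so H₀ = 1.9298 rad = 110.57°.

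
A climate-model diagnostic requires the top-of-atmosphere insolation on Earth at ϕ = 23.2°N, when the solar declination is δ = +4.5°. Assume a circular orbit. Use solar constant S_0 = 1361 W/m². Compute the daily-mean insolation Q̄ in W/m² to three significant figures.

Q̄ ≈ 418 W/m²

cos h₀ = −tan(+23.2°) tan(+4.500°) = -0.0337, h₀ = 1.6045 rad.
Bracket: h₀ sin ϕ sin δ + cos ϕ cos δ sin h₀ = 1.6045×0.39394×0.07846 + 0.91914×0.99692×0.99943 = 0.049593 + 0.915787 = 0.965380.
Q̄ = (S_0/π) × [bracket] = (1361/π) × 0.965380 = 418.2 W/m².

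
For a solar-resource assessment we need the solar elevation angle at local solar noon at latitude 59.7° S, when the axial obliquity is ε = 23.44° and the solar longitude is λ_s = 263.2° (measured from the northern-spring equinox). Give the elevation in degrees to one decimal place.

53.6°

Solar declination: sin δ = sin ε · sin λ_s = sin 23.44° × sin 263.2° = -0.39499, so δ = -23.265°.
At local noon the hour angle is zero, so the zenith angle equals |φ − δ| = |-59.7° − (-23.265°)| = 36.435°.
Elevation = 90° − 36.435° = 53.6°.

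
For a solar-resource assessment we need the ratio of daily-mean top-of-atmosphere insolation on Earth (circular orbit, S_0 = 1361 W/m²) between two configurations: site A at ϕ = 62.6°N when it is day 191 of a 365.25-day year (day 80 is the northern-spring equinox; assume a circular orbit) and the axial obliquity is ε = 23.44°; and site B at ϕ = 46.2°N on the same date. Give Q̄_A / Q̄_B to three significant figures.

— Configuration A (ϕ=+62.6°):
Solar longitude: L_s = 360° × (191 − 80)/365.25 = 109.405°.
sin δ = sin 23.44° × sin 109.405° = 0.37519, so δ = +22.036°.
cos h₀ = −tan(+62.6°) tan(+22.036°) = -0.7809, h₀ = 2.4668 rad.
Bracket: h₀ sin ϕ sin δ + cos ϕ cos δ sin h₀ = 2.4668×0.88782×0.37519 + 0.46020×0.92695×0.62470 = 0.821694 + 0.266486 = 1.088180.
Q̄ = (S_0/π) × [bracket] = (1361/π) × 1.088180 = 471.42 W/m².
— Configuration B (ϕ=+46.2°):
cos h₀ = −tan(+46.2°) tan(+22.036°) = -0.4221, h₀ = 2.0065 rad.
Bracket: h₀ sin ϕ sin δ + cos ϕ cos δ sin h₀ = 2.0065×0.72176×0.37519 + 0.69214×0.92695×0.90656 = 0.543354 + 0.581630 = 1.124984.
Q̄ = (S_0/π) × [bracket] = (1361/π) × 1.124984 = 487.37 W/m².
Ratio Q̄_A / Q̄_B = 471.42 / 487.37 = 0.9673.

Q̄_A / Q̄_B ≈ 0.967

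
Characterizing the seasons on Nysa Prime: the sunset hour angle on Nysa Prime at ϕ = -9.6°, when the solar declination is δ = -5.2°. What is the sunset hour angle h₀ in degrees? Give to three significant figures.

cos h₀ = −tan ϕ · tan δ = −tan(-9.6°) × tan(-5.200°) = -0.0154, so h₀ = 1.5862 rad = 90.88°.

h₀ = 90.9°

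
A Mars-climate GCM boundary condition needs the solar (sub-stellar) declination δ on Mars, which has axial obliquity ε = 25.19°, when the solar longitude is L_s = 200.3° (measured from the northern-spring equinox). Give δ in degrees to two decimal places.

δ = -8.49°

sin δ = sin ε · sin L_s = sin 25.19° × sin 200.3° = -0.147663.
δ = arcsin(-0.147663) = -8.49°.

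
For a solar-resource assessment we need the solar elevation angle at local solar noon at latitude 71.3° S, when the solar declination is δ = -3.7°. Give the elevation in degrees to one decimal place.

At local noon the hour angle is zero, so the zenith angle equals |ϕ − δ| = |-71.3° − (-3.700°)| = 67.600°.
Elevation = 90° − 67.600° = 22.4°.

22.4°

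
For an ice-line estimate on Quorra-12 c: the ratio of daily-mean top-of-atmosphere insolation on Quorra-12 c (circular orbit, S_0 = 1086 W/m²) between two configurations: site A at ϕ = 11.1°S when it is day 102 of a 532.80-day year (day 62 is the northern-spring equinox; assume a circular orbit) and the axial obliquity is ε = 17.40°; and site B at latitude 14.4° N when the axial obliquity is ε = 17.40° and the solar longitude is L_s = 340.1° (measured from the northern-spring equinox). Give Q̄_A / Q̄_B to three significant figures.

— Configuration A (ϕ=-11.1°):
Solar longitude: L_s = 360° × (102 − 62)/532.80 = 27.027°.
sin δ = sin 17.40° × sin 27.027° = 0.13589, so δ = +7.810°.
cos h₀ = −tan(-11.1°) tan(+7.810°) = 0.0269, h₀ = 1.5439 rad.
Bracket: h₀ sin ϕ sin δ + cos ϕ cos δ sin h₀ = 1.5439×-0.19252×0.13589 + 0.98129×0.99072×0.99964 = -0.040391 + 0.971834 = 0.931443.
Q̄ = (S_0/π) × [bracket] = (1086/π) × 0.931443 = 321.99 W/m².
— Configuration B (ϕ=+14.4°):
Solar declination: sin δ = sin ε · sin L_s = sin 17.40° × sin 340.1° = -0.10179, so δ = -5.842°.
cos h₀ = −tan(+14.4°) tan(-5.842°) = 0.0263, h₀ = 1.5445 rad.
Bracket: h₀ sin ϕ sin δ + cos ϕ cos δ sin h₀ = 1.5445×0.24869×-0.10179 + 0.96858×0.99481×0.99965 = -0.039098 + 0.963216 = 0.924118.
Q̄ = (S_0/π) × [bracket] = (1086/π) × 0.924118 = 319.45 W/m².
Ratio Q̄_A / Q̄_B = 321.99 / 319.45 = 1.008.

Q̄_A / Q̄_B ≈ 1.01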